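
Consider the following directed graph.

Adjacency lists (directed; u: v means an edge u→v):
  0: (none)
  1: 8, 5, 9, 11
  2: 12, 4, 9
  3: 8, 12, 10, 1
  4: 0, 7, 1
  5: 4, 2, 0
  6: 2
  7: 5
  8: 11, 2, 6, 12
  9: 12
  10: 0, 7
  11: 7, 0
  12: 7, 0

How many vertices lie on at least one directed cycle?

A vertex is on a directed cycle iff it belongs to a strongly connected component of size ≥ 2 (or has a self-loop).
The vertices on cycles are {1, 2, 4, 5, 6, 7, 8, 9, 11, 12} — 10 in total.

10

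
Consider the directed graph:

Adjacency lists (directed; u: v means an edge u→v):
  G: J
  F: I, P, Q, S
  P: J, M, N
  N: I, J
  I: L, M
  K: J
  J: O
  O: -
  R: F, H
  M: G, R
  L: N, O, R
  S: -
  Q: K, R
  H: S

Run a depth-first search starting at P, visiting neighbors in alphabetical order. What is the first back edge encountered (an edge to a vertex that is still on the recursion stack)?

DFS from P (visiting neighbors in alphabetical order); mark gray on enter, black on exit:
P gray
  J gray
    O gray
    O black
  J black
  M gray
    G gray
      G→J: J black — skip
    G black
    R gray
      F gray
        I gray
          L gray
            N gray
              N→I: I is gray → back edge
First back edge: N → I.

N->I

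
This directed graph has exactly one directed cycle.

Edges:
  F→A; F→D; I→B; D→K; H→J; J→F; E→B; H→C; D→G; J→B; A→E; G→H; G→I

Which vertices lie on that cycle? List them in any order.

DFS with gray/black marking from F:
F gray
  D gray
    K gray
    K black
    G gray
      I gray
        B gray
        B black
      I black
      H gray
        C gray
        C black
        J gray
          J→B: B black — skip
          J→F: F is gray → back edge
Back edge closes the cycle F → D → G → H → J → F; its vertices are {D, F, G, H, J}.

D, F, G, H, J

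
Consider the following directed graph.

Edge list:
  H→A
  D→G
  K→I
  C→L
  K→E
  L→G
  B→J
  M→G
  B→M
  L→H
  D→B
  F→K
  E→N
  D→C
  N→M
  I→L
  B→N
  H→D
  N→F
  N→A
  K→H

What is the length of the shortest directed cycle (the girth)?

4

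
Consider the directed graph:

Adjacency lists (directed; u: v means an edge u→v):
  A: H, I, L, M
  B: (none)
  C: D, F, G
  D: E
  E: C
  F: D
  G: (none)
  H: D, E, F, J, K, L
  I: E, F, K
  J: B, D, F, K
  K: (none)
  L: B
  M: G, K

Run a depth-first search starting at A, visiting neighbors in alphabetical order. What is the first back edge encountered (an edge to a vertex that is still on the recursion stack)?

C→D

DFS from A (visiting neighbors in alphabetical order); mark gray on enter, black on exit:
A gray
  H gray
    D gray
      E gray
        C gray
          C→D: D is gray → back edge
First back edge: C → D.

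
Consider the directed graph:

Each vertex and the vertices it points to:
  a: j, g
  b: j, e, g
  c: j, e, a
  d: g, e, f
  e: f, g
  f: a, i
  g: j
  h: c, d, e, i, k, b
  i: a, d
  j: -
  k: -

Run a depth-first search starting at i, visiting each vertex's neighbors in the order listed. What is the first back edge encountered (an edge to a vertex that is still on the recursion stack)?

f→i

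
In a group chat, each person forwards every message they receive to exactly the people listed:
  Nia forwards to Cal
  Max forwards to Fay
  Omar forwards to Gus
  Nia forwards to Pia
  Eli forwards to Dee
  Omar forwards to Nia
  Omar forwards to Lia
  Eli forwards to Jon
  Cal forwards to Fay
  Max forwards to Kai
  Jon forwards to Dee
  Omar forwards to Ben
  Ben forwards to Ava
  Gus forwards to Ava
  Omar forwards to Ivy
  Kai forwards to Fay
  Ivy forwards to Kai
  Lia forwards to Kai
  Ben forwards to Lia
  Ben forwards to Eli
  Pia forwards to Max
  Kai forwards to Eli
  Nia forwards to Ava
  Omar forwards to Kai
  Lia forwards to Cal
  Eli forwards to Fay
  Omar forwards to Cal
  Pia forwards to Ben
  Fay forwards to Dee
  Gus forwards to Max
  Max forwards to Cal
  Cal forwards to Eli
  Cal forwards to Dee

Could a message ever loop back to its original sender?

DFS with white/gray/black marking, starting from Fay:
Fay gray
  Dee gray
  Dee black
Fay black
Ivy gray
  Kai gray
    Eli gray
      Eli→Dee: Dee black — skip
      Eli→Fay: Fay black — skip
      Jon gray
        Jon→Dee: Dee black — skip
      Jon black
    Eli black
    Kai→Fay: Fay black — skip
  Kai black
Ivy black
Ben gray
  Lia gray
    Lia→Kai: Kai black — skip
    Cal gray
      Cal→Dee: Dee black — skip
      Cal→Fay: Fay black — skip
      Cal→Eli: Eli black — skip
    Cal black
  Lia black
  Ben→Eli: Eli black — skip
  Ava gray
  Ava black
Ben black
Nia gray
  Nia→Cal: Cal black — skip
  Pia gray
    Max gray
      Max→Kai: Kai black — skip
      Max→Fay: Fay black — skip
      Max→Cal: Cal black — skip
    Max black
    Pia→Ben: Ben black — skip
  Pia black
  Nia→Ava: Ava black — skip
Nia black
Omar gray
  Omar→Nia: Nia black — skip
  Omar→Cal: Cal black — skip
  Omar→Lia: Lia black — skip
  Omar→Kai: Kai black — skip
  Gus gray
    Gus→Ava: Ava black — skip
    Gus→Max: Max black — skip
  Gus black
  Omar→Ivy: Ivy black — skip
  Omar→Ben: Ben black — skip
Omar black
Every edge goes to a white or black vertex — no back edge, so the graph is acyclic.

No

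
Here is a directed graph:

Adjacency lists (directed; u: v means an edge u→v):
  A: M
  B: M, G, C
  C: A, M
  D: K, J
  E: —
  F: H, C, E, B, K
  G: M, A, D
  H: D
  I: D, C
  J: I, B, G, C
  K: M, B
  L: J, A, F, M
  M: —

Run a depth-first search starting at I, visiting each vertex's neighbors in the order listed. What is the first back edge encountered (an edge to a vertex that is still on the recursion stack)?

DFS from I (visiting each vertex's neighbors in the order listed); mark gray on enter, black on exit:
I gray
  D gray
    K gray
      M gray
      M black
      B gray
        B→M: M black — skip
        G gray
          G→M: M black — skip
          A gray
            A→M: M black — skip
          A black
          G→D: D is gray → back edge
First back edge: G → D.

G->D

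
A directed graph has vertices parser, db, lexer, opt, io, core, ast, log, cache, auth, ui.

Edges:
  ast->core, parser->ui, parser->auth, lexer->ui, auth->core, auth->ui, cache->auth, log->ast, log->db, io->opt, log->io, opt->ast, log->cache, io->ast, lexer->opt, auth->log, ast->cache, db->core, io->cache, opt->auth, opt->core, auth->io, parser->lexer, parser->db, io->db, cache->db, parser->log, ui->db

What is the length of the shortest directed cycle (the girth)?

3

For each vertex v, BFS finds the shortest path from v back to v.
The shortest such closed walk is log → cache → auth → log, length 3.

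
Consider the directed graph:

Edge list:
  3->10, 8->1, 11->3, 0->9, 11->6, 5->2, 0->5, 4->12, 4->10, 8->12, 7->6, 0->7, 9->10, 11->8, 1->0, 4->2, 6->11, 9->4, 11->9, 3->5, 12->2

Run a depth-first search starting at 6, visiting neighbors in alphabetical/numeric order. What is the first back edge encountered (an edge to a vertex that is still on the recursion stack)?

11->6

DFS from 6 (visiting neighbors in alphabetical/numeric order); mark gray on enter, black on exit:
6 gray
  11 gray
    3 gray
      5 gray
        2 gray
        2 black
      5 black
      10 gray
      10 black
    3 black
    11→6: 6 is gray → back edge
First back edge: 11 → 6.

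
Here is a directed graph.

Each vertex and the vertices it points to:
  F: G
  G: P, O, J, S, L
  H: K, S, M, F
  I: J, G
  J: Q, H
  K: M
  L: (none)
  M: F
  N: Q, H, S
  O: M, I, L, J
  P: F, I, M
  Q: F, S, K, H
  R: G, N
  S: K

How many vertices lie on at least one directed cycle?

11

A vertex is on a directed cycle iff it belongs to a strongly connected component of size ≥ 2 (or has a self-loop).
The vertices on cycles are {F, G, H, I, J, K, M, O, P, Q, S} — 11 in total.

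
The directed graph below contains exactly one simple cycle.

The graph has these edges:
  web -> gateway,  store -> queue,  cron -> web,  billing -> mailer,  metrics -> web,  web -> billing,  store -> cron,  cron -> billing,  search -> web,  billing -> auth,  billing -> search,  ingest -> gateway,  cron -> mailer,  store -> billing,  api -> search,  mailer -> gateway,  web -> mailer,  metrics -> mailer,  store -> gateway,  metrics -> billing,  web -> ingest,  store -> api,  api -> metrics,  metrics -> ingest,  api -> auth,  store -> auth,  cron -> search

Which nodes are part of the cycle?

DFS with gray/black marking from billing:
billing gray
  search gray
    web gray
      ingest gray
        gateway gray
        gateway black
      ingest black
      web→billing: billing is gray → back edge
Back edge closes the cycle billing → search → web → billing; its vertices are {web, search, billing}.

web, search, billing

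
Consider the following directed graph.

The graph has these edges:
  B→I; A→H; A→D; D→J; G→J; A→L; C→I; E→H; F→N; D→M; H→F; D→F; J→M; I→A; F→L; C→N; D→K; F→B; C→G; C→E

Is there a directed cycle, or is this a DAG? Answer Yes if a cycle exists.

DFS with white/gray/black marking, starting from M:
M gray
M black
A gray
  L gray
  L black
  D gray
    F gray
      F→L: L black — skip
      N gray
      N black
      B gray
        I gray
          I→A: A is gray → back edge
Back edge found, so a cycle exists: A → D → F → B → I → A.

Yes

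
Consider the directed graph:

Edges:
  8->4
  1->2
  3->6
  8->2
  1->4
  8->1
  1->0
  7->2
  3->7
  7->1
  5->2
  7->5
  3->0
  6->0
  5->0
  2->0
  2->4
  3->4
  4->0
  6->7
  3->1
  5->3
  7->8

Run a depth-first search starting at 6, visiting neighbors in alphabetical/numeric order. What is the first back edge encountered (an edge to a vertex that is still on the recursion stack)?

3->6

DFS from 6 (visiting neighbors in alphabetical/numeric order); mark gray on enter, black on exit:
6 gray
  0 gray
  0 black
  7 gray
    1 gray
      1→0: 0 black — skip
      2 gray
        2→0: 0 black — skip
        4 gray
          4→0: 0 black — skip
        4 black
      2 black
      1→4: 4 black — skip
    1 black
    7→2: 2 black — skip
    5 gray
      5→0: 0 black — skip
      5→2: 2 black — skip
      3 gray
        3→0: 0 black — skip
        3→1: 1 black — skip
        3→4: 4 black — skip
        3→6: 6 is gray → back edge
First back edge: 3 → 6.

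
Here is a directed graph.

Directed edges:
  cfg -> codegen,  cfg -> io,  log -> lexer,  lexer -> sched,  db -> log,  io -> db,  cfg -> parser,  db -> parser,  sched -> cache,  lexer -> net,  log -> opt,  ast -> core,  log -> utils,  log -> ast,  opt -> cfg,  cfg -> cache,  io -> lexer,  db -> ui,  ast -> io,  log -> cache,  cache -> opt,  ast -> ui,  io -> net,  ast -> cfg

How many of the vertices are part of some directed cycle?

A vertex is on a directed cycle iff it belongs to a strongly connected component of size ≥ 2 (or has a self-loop).
The vertices on cycles are {db, io, ast, cfg, log, opt, cache, lexer, sched} — 9 in total.

9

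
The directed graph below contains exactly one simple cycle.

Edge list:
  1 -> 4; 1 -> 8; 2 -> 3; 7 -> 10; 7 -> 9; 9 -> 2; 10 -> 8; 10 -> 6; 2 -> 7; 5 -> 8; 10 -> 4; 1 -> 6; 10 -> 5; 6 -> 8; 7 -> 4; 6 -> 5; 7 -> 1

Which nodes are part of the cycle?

DFS with gray/black marking from 9:
9 gray
  2 gray
    3 gray
    3 black
    7 gray
      7→9: 9 is gray → back edge
Back edge closes the cycle 9 → 2 → 7 → 9; its vertices are {2, 7, 9}.

2, 7, 9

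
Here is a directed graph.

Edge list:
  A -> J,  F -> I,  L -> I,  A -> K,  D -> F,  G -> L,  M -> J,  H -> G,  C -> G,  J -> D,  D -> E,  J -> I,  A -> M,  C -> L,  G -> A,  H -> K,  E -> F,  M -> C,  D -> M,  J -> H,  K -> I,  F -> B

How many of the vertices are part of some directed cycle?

7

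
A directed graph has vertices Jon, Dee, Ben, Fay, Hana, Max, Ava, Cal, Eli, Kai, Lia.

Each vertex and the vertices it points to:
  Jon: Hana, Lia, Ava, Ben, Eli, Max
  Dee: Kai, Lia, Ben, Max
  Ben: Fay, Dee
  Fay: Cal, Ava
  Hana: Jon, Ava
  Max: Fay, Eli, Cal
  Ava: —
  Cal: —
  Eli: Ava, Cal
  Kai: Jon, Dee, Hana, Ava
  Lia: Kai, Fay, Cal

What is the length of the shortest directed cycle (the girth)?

2

For each vertex v, BFS finds the shortest path from v back to v.
The shortest such closed walk is Dee → Ben → Dee, length 2.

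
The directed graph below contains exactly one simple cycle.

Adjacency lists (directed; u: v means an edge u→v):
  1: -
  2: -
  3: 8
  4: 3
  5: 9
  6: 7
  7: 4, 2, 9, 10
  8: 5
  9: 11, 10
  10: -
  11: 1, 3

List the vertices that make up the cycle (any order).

3, 5, 8, 9, 11

DFS with gray/black marking from 9:
9 gray
  11 gray
    1 gray
    1 black
    3 gray
      8 gray
        5 gray
          5→9: 9 is gray → back edge
Back edge closes the cycle 9 → 11 → 3 → 8 → 5 → 9; its vertices are {3, 5, 8, 9, 11}.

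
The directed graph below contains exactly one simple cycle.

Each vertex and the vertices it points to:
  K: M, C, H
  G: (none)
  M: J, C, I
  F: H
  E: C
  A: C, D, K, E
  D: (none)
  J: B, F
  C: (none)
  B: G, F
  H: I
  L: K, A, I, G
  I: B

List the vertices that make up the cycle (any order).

B, F, H, I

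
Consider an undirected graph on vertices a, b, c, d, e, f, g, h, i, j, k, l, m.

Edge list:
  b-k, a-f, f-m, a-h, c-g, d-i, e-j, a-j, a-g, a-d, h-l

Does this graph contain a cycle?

No

DFS, tracking each vertex's parent; an edge to a visited non-parent vertex closes a cycle.
Start from g:
visit g (parent –)
  visit c (parent g)
    c–g: parent, skip
  visit a (parent g)
    visit d (parent a)
      visit i (parent d)
        i–d: parent, skip
      d–a: parent, skip
    a–g: parent, skip
    visit f (parent a)
      visit m (parent f)
        m–f: parent, skip
      f–a: parent, skip
    visit h (parent a)
      h–a: parent, skip
      visit l (parent h)
        l–h: parent, skip
    visit j (parent a)
      visit e (parent j)
        e–j: parent, skip
      j–a: parent, skip
visit b (parent –)
  visit k (parent b)
    k–b: parent, skip
No non-parent visited neighbor found — the graph is a forest.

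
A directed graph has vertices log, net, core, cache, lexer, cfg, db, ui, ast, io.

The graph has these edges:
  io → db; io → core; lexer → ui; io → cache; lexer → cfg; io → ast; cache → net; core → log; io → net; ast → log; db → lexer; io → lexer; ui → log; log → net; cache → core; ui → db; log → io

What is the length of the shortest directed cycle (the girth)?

3

For each vertex v, BFS finds the shortest path from v back to v.
The shortest such closed walk is io → ast → log → io, length 3.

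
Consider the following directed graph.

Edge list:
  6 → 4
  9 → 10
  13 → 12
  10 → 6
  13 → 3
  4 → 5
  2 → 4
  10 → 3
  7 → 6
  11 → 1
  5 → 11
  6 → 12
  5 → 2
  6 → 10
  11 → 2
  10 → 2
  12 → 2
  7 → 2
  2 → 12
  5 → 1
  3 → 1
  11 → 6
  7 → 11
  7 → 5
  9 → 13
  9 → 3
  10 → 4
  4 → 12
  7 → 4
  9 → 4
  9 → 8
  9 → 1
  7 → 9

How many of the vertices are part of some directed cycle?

A vertex is on a directed cycle iff it belongs to a strongly connected component of size ≥ 2 (or has a self-loop).
The vertices on cycles are {2, 4, 5, 6, 10, 11, 12} — 7 in total.

7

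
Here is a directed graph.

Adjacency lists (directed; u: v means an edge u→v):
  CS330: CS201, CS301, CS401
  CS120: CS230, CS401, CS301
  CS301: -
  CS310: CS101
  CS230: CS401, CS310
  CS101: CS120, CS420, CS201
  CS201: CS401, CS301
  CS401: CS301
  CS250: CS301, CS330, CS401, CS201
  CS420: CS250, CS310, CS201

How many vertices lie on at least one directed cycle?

A vertex is on a directed cycle iff it belongs to a strongly connected component of size ≥ 2 (or has a self-loop).
The vertices on cycles are {CS101, CS120, CS230, CS310, CS420} — 5 in total.

5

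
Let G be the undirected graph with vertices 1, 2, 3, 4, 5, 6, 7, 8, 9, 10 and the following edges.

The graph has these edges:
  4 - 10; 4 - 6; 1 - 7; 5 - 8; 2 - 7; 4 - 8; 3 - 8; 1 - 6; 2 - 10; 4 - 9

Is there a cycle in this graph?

Yes

DFS, tracking each vertex's parent; an edge to a visited non-parent vertex closes a cycle.
Start from 10:
visit 10 (parent –)
  visit 4 (parent 10)
    visit 6 (parent 4)
      visit 1 (parent 6)
        1–6: parent, skip
        visit 7 (parent 1)
          7–1: parent, skip
          visit 2 (parent 7)
            2–10: 10 visited and ≠ parent → cycle
Cycle: 10 – 4 – 6 – 1 – 7 – 2 – 10.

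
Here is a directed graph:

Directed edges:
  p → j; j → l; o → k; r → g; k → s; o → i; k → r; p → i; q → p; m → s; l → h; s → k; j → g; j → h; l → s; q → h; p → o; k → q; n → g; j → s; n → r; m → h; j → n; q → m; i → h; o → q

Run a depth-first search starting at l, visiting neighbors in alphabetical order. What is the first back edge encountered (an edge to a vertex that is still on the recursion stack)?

DFS from l (visiting neighbors in alphabetical order); mark gray on enter, black on exit:
l gray
  h gray
  h black
  s gray
    k gray
      q gray
        q→h: h black — skip
        m gray
          m→h: h black — skip
          m→s: s is gray → back edge
First back edge: m → s.

m→s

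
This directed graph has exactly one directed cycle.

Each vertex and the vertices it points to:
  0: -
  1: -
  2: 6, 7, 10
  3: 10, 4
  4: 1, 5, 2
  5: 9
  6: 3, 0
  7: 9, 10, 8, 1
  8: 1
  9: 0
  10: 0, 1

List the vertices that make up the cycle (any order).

DFS with gray/black marking from 4:
4 gray
  1 gray
  1 black
  5 gray
    9 gray
      0 gray
      0 black
    9 black
  5 black
  2 gray
    6 gray
      3 gray
        10 gray
          10→0: 0 black — skip
          10→1: 1 black — skip
        10 black
        3→4: 4 is gray → back edge
Back edge closes the cycle 4 → 2 → 6 → 3 → 4; its vertices are {2, 3, 4, 6}.

2, 3, 4, 6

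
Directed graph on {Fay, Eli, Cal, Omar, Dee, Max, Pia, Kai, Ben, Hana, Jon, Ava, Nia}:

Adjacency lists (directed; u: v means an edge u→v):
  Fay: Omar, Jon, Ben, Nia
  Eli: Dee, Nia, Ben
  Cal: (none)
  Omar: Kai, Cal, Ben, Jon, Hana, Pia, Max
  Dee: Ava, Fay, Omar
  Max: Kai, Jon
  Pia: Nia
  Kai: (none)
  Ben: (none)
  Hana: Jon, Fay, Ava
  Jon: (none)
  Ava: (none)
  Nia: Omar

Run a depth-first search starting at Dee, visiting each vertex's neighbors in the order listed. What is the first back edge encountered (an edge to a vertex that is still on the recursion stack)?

Hana->Fay

DFS from Dee (visiting each vertex's neighbors in the order listed); mark gray on enter, black on exit:
Dee gray
  Ava gray
  Ava black
  Fay gray
    Omar gray
      Kai gray
      Kai black
      Cal gray
      Cal black
      Ben gray
      Ben black
      Jon gray
      Jon black
      Hana gray
        Hana→Jon: Jon black — skip
        Hana→Fay: Fay is gray → back edge
First back edge: Hana → Fay.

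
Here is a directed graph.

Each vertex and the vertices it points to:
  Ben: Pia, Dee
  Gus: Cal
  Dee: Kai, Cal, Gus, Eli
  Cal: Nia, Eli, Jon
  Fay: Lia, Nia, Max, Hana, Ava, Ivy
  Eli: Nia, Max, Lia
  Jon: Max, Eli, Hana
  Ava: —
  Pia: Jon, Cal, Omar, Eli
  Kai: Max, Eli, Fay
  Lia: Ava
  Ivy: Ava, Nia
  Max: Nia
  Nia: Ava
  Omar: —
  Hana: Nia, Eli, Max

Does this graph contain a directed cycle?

DFS with white/gray/black marking, starting from Pia:
Pia gray
  Jon gray
    Max gray
      Nia gray
        Ava gray
        Ava black
      Nia black
    Max black
    Eli gray
      Eli→Nia: Nia black — skip
      Eli→Max: Max black — skip
      Lia gray
        Lia→Ava: Ava black — skip
      Lia black
    Eli black
    Hana gray
      Hana→Nia: Nia black — skip
      Hana→Eli: Eli black — skip
      Hana→Max: Max black — skip
    Hana black
  Jon black
  Cal gray
    Cal→Nia: Nia black — skip
    Cal→Eli: Eli black — skip
    Cal→Jon: Jon black — skip
  Cal black
  Omar gray
  Omar black
  Pia→Eli: Eli black — skip
Pia black
Ben gray
  Ben→Pia: Pia black — skip
  Dee gray
    Kai gray
      Kai→Max: Max black — skip
      Kai→Eli: Eli black — skip
      Fay gray
        Fay→Lia: Lia black — skip
        Fay→Nia: Nia black — skip
        Fay→Max: Max black — skip
        Fay→Hana: Hana black — skip
        Fay→Ava: Ava black — skip
        Ivy gray
          Ivy→Ava: Ava black — skip
          Ivy→Nia: Nia black — skip
        Ivy black
      Fay black
    Kai black
    Dee→Cal: Cal black — skip
    Gus gray
      Gus→Cal: Cal black — skip
    Gus black
    Dee→Eli: Eli black — skip
  Dee black
Ben black
Every edge goes to a white or black vertex — no back edge, so the graph is acyclic.

No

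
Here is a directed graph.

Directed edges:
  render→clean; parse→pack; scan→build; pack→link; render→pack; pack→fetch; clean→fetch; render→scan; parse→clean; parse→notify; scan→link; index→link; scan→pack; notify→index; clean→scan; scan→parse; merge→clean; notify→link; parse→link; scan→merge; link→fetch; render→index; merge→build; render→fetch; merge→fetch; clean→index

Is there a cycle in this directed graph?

Yes

DFS with white/gray/black marking, starting from scan:
scan gray
  link gray
    fetch gray
    fetch black
  link black
  build gray
  build black
  parse gray
    clean gray
      index gray
        index→link: link black — skip
      index black
      clean→fetch: fetch black — skip
      clean→scan: scan is gray → back edge
Back edge found, so a cycle exists: scan → parse → clean → scan.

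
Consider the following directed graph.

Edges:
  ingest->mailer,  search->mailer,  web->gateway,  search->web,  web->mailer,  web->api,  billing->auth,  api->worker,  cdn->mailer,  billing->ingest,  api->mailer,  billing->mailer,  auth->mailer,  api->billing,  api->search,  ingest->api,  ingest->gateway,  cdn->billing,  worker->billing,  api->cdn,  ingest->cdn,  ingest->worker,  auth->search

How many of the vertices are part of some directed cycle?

8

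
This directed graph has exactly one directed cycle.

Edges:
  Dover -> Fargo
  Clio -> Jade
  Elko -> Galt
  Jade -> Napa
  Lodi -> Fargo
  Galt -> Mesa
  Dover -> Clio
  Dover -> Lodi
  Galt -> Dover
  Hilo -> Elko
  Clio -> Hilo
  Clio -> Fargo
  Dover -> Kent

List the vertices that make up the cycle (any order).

DFS with gray/black marking from Dover:
Dover gray
  Clio gray
    Hilo gray
      Elko gray
        Galt gray
          Galt→Dover: Dover is gray → back edge
Back edge closes the cycle Dover → Clio → Hilo → Elko → Galt → Dover; its vertices are {Clio, Elko, Galt, Hilo, Dover}.

Clio, Elko, Galt, Hilo, Dover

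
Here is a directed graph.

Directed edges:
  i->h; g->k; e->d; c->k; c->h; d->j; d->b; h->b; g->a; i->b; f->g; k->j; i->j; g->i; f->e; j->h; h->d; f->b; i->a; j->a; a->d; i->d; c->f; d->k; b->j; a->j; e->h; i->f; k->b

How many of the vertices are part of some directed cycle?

A vertex is on a directed cycle iff it belongs to a strongly connected component of size ≥ 2 (or has a self-loop).
The vertices on cycles are {a, b, d, f, g, h, i, j, k} — 9 in total.

9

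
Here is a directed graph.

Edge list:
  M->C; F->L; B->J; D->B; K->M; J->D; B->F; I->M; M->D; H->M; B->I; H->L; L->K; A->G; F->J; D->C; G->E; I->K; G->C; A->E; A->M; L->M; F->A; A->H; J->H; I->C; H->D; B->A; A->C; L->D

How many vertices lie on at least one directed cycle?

10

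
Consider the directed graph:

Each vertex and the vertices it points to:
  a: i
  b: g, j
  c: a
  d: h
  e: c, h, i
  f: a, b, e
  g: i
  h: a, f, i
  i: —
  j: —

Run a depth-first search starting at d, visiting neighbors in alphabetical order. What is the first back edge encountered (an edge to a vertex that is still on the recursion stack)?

DFS from d (visiting neighbors in alphabetical order); mark gray on enter, black on exit:
d gray
  h gray
    a gray
      i gray
      i black
    a black
    f gray
      f→a: a black — skip
      b gray
        g gray
          g→i: i black — skip
        g black
        j gray
        j black
      b black
      e gray
        c gray
          c→a: a black — skip
        c black
        e→h: h is gray → back edge
First back edge: e → h.

e→h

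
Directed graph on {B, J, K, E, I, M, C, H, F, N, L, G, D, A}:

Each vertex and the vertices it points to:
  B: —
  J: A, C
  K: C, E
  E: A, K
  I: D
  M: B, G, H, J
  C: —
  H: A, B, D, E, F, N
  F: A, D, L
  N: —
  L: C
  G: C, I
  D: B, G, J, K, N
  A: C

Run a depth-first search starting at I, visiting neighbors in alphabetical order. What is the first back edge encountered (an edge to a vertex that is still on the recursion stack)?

G→I

DFS from I (visiting neighbors in alphabetical order); mark gray on enter, black on exit:
I gray
  D gray
    B gray
    B black
    G gray
      C gray
      C black
      G→I: I is gray → back edge
First back edge: G → I.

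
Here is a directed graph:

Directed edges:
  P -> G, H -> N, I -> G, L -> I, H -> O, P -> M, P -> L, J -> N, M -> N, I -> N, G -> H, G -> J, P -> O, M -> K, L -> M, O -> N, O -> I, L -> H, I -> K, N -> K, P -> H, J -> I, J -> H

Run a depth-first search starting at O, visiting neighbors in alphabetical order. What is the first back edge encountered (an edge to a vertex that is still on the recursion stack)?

H->O

DFS from O (visiting neighbors in alphabetical order); mark gray on enter, black on exit:
O gray
  I gray
    G gray
      H gray
        N gray
          K gray
          K black
        N black
        H→O: O is gray → back edge
First back edge: H → O.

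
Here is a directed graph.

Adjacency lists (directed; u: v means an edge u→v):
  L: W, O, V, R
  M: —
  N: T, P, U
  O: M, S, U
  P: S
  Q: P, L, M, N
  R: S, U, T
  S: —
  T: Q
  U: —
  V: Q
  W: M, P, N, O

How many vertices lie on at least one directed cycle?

7

A vertex is on a directed cycle iff it belongs to a strongly connected component of size ≥ 2 (or has a self-loop).
The vertices on cycles are {L, N, Q, R, T, V, W} — 7 in total.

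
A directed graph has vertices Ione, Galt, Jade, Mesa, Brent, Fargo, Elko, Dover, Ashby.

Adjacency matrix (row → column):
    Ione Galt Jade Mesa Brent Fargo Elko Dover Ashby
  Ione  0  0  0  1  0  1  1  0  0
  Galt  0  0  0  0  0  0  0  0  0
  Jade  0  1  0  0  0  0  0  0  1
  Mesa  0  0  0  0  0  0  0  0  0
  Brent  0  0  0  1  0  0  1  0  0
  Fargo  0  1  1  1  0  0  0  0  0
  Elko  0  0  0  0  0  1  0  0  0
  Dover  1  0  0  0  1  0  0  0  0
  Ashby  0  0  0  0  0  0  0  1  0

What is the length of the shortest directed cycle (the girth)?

For each vertex v, BFS finds the shortest path from v back to v.
The shortest such closed walk is Dover → Ione → Fargo → Jade → Ashby → Dover, length 5.

5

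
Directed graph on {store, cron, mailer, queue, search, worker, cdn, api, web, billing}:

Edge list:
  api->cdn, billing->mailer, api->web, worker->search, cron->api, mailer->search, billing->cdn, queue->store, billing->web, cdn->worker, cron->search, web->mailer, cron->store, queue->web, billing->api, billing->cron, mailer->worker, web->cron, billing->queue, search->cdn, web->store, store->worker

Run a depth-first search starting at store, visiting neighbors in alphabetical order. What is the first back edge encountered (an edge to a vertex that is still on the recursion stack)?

cdn→worker

DFS from store (visiting neighbors in alphabetical order); mark gray on enter, black on exit:
store gray
  worker gray
    search gray
      cdn gray
        cdn→worker: worker is gray → back edge
First back edge: cdn → worker.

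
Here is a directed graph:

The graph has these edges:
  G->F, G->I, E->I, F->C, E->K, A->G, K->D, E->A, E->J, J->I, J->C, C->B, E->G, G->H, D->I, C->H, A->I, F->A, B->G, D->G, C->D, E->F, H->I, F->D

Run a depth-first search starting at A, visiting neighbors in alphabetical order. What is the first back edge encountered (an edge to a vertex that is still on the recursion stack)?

DFS from A (visiting neighbors in alphabetical order); mark gray on enter, black on exit:
A gray
  G gray
    F gray
      F→A: A is gray → back edge
First back edge: F → A.

F->A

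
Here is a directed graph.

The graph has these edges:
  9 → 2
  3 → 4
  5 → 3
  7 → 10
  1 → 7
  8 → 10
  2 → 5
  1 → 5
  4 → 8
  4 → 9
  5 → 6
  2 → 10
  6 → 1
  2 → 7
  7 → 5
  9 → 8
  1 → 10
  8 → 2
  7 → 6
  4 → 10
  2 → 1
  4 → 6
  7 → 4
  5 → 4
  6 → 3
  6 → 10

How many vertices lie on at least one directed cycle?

9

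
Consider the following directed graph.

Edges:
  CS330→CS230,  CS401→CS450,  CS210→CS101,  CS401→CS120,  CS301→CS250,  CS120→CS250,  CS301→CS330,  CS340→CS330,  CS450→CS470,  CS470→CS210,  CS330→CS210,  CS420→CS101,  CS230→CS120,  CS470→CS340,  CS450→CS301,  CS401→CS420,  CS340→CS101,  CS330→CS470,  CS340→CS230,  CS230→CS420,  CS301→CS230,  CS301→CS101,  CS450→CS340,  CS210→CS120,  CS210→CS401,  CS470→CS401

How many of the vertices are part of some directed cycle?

7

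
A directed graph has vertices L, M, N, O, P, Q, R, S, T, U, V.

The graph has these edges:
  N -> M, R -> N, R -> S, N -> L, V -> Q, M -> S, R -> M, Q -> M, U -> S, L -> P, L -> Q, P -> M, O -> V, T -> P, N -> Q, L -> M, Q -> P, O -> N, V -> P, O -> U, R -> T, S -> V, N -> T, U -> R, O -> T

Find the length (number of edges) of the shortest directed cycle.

For each vertex v, BFS finds the shortest path from v back to v.
The shortest such closed walk is S → V → P → M → S, length 4.

4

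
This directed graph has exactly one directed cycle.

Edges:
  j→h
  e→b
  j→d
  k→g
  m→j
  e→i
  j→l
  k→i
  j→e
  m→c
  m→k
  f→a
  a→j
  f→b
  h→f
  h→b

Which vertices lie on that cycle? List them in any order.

DFS with gray/black marking from j:
j gray
  d gray
  d black
  e gray
    b gray
    b black
    i gray
    i black
  e black
  h gray
    f gray
      f→b: b black — skip
      a gray
        a→j: j is gray → back edge
Back edge closes the cycle j → h → f → a → j; its vertices are {a, f, h, j}.

a, f, h, j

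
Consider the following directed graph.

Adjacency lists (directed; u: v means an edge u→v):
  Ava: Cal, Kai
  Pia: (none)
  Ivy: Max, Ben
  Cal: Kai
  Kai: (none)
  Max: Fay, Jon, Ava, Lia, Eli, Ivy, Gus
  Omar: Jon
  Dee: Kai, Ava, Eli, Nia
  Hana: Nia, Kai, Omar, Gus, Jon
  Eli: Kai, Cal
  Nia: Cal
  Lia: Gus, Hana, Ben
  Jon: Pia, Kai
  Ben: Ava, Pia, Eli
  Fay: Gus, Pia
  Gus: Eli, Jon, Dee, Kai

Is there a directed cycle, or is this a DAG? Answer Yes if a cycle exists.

Yes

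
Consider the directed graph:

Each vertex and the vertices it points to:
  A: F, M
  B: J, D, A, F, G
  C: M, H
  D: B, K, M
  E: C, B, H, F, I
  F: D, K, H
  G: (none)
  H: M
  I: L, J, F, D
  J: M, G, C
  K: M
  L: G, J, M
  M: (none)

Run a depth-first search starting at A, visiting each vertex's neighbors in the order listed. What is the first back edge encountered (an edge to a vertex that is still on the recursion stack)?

B->D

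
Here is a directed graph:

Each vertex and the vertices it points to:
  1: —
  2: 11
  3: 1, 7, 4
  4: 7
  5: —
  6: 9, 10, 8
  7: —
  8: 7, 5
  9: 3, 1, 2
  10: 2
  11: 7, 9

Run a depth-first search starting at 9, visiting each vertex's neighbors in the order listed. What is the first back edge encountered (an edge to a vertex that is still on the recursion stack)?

DFS from 9 (visiting each vertex's neighbors in the order listed); mark gray on enter, black on exit:
9 gray
  3 gray
    1 gray
    1 black
    7 gray
    7 black
    4 gray
      4→7: 7 black — skip
    4 black
  3 black
  9→1: 1 black — skip
  2 gray
    11 gray
      11→7: 7 black — skip
      11→9: 9 is gray → back edge
First back edge: 11 → 9.

11→9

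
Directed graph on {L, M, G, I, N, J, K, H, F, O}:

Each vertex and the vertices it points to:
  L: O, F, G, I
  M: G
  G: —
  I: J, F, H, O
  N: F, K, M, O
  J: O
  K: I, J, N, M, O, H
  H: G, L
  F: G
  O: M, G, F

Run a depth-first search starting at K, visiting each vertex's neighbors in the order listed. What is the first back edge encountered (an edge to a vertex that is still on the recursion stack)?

DFS from K (visiting each vertex's neighbors in the order listed); mark gray on enter, black on exit:
K gray
  I gray
    J gray
      O gray
        M gray
          G gray
          G black
        M black
        O→G: G black — skip
        F gray
          F→G: G black — skip
        F black
      O black
    J black
    I→F: F black — skip
    H gray
      H→G: G black — skip
      L gray
        L→O: O black — skip
        L→F: F black — skip
        L→G: G black — skip
        L→I: I is gray → back edge
First back edge: L → I.

L->I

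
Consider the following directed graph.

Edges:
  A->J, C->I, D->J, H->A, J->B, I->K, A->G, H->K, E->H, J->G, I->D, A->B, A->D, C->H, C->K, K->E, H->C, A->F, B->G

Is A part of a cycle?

No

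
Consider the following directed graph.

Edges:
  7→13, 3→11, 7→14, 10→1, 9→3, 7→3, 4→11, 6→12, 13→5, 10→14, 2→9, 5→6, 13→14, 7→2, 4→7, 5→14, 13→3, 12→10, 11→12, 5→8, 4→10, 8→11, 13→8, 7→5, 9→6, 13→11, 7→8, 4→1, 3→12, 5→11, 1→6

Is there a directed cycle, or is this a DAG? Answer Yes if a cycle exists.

DFS with white/gray/black marking, starting from 12:
12 gray
  10 gray
    1 gray
      6 gray
        6→12: 12 is gray → back edge
Back edge found, so a cycle exists: 12 → 10 → 1 → 6 → 12.

Yes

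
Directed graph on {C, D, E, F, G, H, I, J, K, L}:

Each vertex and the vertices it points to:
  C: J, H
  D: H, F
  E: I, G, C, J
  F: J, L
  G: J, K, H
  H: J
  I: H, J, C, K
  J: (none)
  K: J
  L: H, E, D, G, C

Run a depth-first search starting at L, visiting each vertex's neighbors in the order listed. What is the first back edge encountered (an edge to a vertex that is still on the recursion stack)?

DFS from L (visiting each vertex's neighbors in the order listed); mark gray on enter, black on exit:
L gray
  H gray
    J gray
    J black
  H black
  E gray
    I gray
      I→H: H black — skip
      I→J: J black — skip
      C gray
        C→J: J black — skip
        C→H: H black — skip
      C black
      K gray
        K→J: J black — skip
      K black
    I black
    G gray
      G→J: J black — skip
      G→K: K black — skip
      G→H: H black — skip
    G black
    E→C: C black — skip
    E→J: J black — skip
  E black
  D gray
    D→H: H black — skip
    F gray
      F→J: J black — skip
      F→L: L is gray → back edge
First back edge: F → L.

F->L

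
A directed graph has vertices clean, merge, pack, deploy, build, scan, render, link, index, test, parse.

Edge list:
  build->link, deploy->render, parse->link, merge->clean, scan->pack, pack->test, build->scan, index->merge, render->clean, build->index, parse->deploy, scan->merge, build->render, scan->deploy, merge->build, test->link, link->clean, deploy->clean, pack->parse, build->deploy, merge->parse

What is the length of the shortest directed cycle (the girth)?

For each vertex v, BFS finds the shortest path from v back to v.
The shortest such closed walk is scan → merge → build → scan, length 3.

3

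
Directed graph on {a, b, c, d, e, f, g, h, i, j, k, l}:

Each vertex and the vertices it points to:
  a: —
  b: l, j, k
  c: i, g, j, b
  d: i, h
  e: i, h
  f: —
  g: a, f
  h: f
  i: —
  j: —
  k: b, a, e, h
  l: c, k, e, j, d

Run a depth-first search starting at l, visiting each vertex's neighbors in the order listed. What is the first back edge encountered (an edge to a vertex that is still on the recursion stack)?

b->l

DFS from l (visiting each vertex's neighbors in the order listed); mark gray on enter, black on exit:
l gray
  c gray
    i gray
    i black
    g gray
      a gray
      a black
      f gray
      f black
    g black
    j gray
    j black
    b gray
      b→l: l is gray → back edge
First back edge: b → l.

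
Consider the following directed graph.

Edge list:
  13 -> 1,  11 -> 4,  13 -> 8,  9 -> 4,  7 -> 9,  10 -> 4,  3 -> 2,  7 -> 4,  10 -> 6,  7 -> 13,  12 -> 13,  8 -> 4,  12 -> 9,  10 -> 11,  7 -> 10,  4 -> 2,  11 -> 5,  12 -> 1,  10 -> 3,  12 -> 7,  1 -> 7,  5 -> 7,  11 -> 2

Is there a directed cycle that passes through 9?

9 lies on a cycle iff there is a path from 9 back to itself.
Exploring from 9, it never reaches itself; equivalently, its strongly connected component is a singleton.

No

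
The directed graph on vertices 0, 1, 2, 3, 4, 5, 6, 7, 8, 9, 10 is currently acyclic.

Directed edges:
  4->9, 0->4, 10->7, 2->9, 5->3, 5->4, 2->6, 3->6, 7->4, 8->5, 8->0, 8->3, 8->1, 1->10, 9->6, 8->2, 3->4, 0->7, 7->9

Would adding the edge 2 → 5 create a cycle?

Adding 2→5 creates a cycle iff 5 can already reach 2.
Explore from 5: no path reaches 2. The graph stays acyclic.

No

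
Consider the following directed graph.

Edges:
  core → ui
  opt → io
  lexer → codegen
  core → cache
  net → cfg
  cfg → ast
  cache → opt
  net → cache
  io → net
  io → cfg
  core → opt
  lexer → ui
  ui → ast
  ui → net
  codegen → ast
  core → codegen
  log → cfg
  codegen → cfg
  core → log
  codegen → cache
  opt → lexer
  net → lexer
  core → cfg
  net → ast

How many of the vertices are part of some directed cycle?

7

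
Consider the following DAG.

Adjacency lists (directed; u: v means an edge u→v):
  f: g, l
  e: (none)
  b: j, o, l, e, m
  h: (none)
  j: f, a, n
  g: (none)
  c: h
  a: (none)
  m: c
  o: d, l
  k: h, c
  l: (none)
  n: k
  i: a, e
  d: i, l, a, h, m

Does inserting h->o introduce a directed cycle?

Yes

Adding h→o creates a cycle iff o can already reach h.
Path from o: o → d → h.
So o → … → h → o is a cycle.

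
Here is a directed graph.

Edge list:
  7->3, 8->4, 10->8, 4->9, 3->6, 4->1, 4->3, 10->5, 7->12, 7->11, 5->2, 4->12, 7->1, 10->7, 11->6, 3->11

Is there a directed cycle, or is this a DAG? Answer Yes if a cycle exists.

No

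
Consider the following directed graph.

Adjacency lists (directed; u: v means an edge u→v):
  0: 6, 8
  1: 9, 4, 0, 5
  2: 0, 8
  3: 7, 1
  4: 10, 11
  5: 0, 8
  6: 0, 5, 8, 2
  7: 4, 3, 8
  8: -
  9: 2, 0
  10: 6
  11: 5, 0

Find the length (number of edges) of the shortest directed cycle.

2

For each vertex v, BFS finds the shortest path from v back to v.
The shortest such closed walk is 3 → 7 → 3, length 2.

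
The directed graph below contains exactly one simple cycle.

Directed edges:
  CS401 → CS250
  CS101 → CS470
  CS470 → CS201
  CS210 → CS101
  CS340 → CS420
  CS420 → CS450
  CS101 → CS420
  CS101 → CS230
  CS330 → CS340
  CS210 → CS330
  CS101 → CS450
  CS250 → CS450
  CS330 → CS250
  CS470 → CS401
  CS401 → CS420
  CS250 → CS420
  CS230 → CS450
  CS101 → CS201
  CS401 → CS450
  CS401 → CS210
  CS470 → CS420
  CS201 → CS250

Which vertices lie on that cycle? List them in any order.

DFS with gray/black marking from CS210:
CS210 gray
  CS101 gray
    CS450 gray
    CS450 black
    CS230 gray
      CS230→CS450: CS450 black — skip
    CS230 black
    CS470 gray
      CS201 gray
        CS250 gray
          CS250→CS450: CS450 black — skip
          CS420 gray
            CS420→CS450: CS450 black — skip
          CS420 black
        CS250 black
      CS201 black
      CS401 gray
        CS401→CS210: CS210 is gray → back edge
Back edge closes the cycle CS210 → CS101 → CS470 → CS401 → CS210; its vertices are {CS101, CS210, CS401, CS470}.

CS101, CS210, CS401, CS470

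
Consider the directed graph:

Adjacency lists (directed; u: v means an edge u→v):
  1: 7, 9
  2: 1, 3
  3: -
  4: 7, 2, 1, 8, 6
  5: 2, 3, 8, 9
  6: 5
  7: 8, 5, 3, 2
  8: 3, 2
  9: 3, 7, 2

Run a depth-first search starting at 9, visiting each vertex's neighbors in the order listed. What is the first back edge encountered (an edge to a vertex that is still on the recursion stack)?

DFS from 9 (visiting each vertex's neighbors in the order listed); mark gray on enter, black on exit:
9 gray
  3 gray
  3 black
  7 gray
    8 gray
      8→3: 3 black — skip
      2 gray
        1 gray
          1→7: 7 is gray → back edge
First back edge: 1 → 7.

1→7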